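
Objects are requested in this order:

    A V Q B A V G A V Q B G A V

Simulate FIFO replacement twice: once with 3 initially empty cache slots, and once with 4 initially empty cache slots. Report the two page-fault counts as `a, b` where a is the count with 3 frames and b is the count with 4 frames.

3 frames: F F F F F F F . . F F . F F → 11 faults.
4 frames: F F F F . . F F F F F F F F → 12 faults.
12 > 11: adding a frame increased faults — Belady's anomaly.

11, 12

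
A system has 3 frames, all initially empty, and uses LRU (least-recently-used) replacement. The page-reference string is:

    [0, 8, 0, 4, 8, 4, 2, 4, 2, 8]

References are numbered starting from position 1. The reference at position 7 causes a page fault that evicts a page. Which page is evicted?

0

pos 1: 0 → fault, frames {0}
pos 2: 8 → fault, frames {0,8}
pos 3: 0 → hit
pos 4: 4 → fault, frames {8,0,4}
pos 5: 8 → hit
pos 6: 4 → hit
pos 7: 2 → fault, evict 0, frames {8,4,2}
At position 7, page 0 is evicted.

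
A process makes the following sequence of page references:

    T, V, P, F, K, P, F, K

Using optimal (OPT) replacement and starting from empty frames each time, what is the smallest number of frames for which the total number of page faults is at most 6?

2

f=1: 8 faults
f=2: 6 faults
f=3: 5 faults
f=4: 5 faults
f=5: 5 faults
Smallest f with faults ≤ 6 is 2.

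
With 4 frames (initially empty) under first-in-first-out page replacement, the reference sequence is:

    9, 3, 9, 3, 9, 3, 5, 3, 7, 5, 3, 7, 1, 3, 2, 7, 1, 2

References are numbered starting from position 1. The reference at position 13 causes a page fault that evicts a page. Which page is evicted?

9

pos 1: 9: miss, frames [9]
pos 2: 3: miss, frames [9, 3]
pos 3: 9: hit
pos 4: 3: hit
pos 5: 9: hit
pos 6: 3: hit
pos 7: 5: miss, frames [9, 3, 5]
pos 8: 3: hit
pos 9: 7: miss, frames [9, 3, 5, 7]
pos 10: 5: hit
pos 11: 3: hit
pos 12: 7: hit
pos 13: 1: miss, evict 9, frames [3, 5, 7, 1]
At position 13, page 9 is evicted.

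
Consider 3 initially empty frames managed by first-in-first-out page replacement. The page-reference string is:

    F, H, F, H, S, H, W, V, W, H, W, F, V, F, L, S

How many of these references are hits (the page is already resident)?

F -> miss, frames [F]
H -> miss, frames [F, H]
F -> hit
H -> hit
S -> miss, frames [F, H, S]
H -> hit
W -> miss, evict F, frames [H, S, W]
V -> miss, evict H, frames [S, W, V]
W -> hit
H -> miss, evict S, frames [W, V, H]
W -> hit
F -> miss, evict W, frames [V, H, F]
V -> hit
F -> hit
L -> miss, evict V, frames [H, F, L]
S -> miss, evict H, frames [F, L, S]
Hits: 7.

7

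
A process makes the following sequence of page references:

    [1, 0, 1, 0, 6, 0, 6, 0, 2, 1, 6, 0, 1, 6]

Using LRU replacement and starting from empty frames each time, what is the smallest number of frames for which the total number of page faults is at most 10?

2

f=1: 14 faults
f=2: 9 faults
f=3: 7 faults
f=4: 4 faults
Smallest f with faults ≤ 10 is 2.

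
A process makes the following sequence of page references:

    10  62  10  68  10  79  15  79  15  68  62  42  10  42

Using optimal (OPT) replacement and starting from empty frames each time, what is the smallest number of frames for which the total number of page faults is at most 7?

f=1: 14 faults
f=2: 9 faults
f=3: 8 faults
f=4: 7 faults
f=5: 6 faults
f=6: 6 faults
Smallest f with faults ≤ 7 is 4.

4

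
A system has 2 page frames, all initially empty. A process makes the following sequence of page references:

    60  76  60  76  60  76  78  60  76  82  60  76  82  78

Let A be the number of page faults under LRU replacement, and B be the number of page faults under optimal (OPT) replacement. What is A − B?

3

Under LRU: F F . . . . F F F F F F F F → 10 faults.
Under OPT: F F . . . . F . F F . F . F → 7 faults.
A − B = 10 − 7 = 3.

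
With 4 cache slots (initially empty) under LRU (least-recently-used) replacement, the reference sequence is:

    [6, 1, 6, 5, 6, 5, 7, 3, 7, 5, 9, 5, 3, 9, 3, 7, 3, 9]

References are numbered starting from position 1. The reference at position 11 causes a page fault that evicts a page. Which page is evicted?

6

pos 1: 6: fault, frames (6)
pos 2: 1: fault, frames (6 1)
pos 3: 6: hit
pos 4: 5: fault, frames (1 6 5)
pos 5: 6: hit
pos 6: 5: hit
pos 7: 7: fault, frames (1 6 5 7)
pos 8: 3: fault, evict 1, frames (6 5 7 3)
pos 9: 7: hit
pos 10: 5: hit
pos 11: 9: fault, evict 6, frames (3 7 5 9)
At position 11, page 6 is evicted.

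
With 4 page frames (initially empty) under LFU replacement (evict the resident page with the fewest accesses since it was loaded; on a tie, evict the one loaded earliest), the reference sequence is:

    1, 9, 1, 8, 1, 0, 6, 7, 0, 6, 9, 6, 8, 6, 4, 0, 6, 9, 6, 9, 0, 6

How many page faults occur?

1: miss, frames [1]
9: miss, frames [1, 9]
1: hit
8: miss, frames [1, 9, 8]
1: hit
0: miss, frames [1, 9, 8, 0]
6: miss, evict 9, frames [1, 8, 0, 6]
7: miss, evict 8, frames [1, 0, 6, 7]
0: hit
6: hit
9: miss, evict 7, frames [1, 0, 6, 9]
6: hit
8: miss, evict 9, frames [1, 0, 6, 8]
6: hit
4: miss, evict 8, frames [1, 0, 6, 4]
0: hit
6: hit
9: miss, evict 4, frames [1, 0, 6, 9]
6: hit
9: hit
0: hit
6: hit
Page faults: 10.

10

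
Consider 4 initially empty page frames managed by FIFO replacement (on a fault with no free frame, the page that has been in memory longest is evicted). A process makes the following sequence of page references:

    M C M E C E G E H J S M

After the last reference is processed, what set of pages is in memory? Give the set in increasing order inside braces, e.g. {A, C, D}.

{H, J, M, S}

M → fault, frames [M]
C → fault, frames [M, C]
M → hit
E → fault, frames [M, C, E]
C → hit
E → hit
G → fault, frames [M, C, E, G]
E → hit
H → fault, evict M, frames [C, E, G, H]
J → fault, evict C, frames [E, G, H, J]
S → fault, evict E, frames [G, H, J, S]
M → fault, evict G, frames [H, J, S, M]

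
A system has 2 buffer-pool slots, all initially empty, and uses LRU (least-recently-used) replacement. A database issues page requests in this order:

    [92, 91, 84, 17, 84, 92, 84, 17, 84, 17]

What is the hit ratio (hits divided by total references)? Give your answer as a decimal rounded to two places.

92: fault, frames [92]
91: fault, frames [92, 91]
84: fault, evict 92, frames [91, 84]
17: fault, evict 91, frames [84, 17]
84: hit
92: fault, evict 17, frames [84, 92]
84: hit
17: fault, evict 92, frames [84, 17]
84: hit
17: hit
Hits: 4 of 10 references → 4/10 = 0.4000.

0.40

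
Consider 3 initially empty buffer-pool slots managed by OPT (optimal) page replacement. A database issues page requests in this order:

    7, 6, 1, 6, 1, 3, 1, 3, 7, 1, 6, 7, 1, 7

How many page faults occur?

5

7 -> miss, frames (7)
6 -> miss, frames (7 6)
1 -> miss, frames (7 6 1)
6 -> hit
1 -> hit
3 -> miss, evict 6, frames (7 1 3)
1 -> hit
3 -> hit
7 -> hit
1 -> hit
6 -> miss, evict 3, frames (7 1 6)
7 -> hit
1 -> hit
7 -> hit
Page faults: 5.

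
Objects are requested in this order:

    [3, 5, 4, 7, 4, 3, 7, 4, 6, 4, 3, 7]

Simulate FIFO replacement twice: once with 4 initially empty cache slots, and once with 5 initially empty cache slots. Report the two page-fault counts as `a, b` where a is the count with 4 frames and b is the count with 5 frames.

4 frames: F F F F . . . . F . F . → 6 faults.
5 frames: F F F F . . . . F . . . → 5 faults.
5 < 6: adding a frame reduced faults, as is typical.

6, 5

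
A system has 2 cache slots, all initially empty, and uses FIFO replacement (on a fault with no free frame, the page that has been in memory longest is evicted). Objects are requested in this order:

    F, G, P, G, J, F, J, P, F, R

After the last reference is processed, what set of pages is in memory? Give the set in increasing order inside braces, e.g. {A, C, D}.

F → fault, frames (F)
G → fault, frames (F G)
P → fault, evict F, frames (G P)
G → hit
J → fault, evict G, frames (P J)
F → fault, evict P, frames (J F)
J → hit
P → fault, evict J, frames (F P)
F → hit
R → fault, evict F, frames (P R)

{P, R}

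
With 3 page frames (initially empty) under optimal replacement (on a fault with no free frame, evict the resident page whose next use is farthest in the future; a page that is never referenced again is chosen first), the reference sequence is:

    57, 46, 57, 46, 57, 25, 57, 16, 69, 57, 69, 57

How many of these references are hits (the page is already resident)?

7

57 -> fault, frames {57}
46 -> fault, frames {57,46}
57 -> hit
46 -> hit
57 -> hit
25 -> fault, frames {57,46,25}
57 -> hit
16 -> fault, evict 25, frames {57,46,16}
69 -> fault, evict 16, frames {57,46,69}
57 -> hit
69 -> hit
57 -> hit
Hits: 7.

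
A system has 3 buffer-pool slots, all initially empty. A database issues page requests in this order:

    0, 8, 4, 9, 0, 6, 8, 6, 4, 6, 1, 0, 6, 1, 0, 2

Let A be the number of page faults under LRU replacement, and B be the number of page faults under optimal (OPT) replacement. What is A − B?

3

Under LRU: F F F F F F F . F . F F . . . F → 11 faults.
Under OPT: F F F F . F . . F . F . . . . F → 8 faults.
A − B = 11 − 8 = 3.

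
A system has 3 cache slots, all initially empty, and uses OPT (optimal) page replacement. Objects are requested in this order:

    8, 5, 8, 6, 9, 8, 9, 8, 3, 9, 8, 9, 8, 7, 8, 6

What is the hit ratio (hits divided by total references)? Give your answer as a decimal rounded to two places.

8 → miss, frames {8}
5 → miss, frames {8,5}
8 → hit
6 → miss, frames {8,5,6}
9 → miss, evict 5, frames {8,6,9}
8 → hit
9 → hit
8 → hit
3 → miss, evict 6, frames {8,9,3}
9 → hit
8 → hit
9 → hit
8 → hit
7 → miss, evict 3, frames {8,9,7}
8 → hit
6 → miss, evict 7, frames {8,9,6}
Hits: 9 of 16 references → 9/16 = 0.5625.

0.56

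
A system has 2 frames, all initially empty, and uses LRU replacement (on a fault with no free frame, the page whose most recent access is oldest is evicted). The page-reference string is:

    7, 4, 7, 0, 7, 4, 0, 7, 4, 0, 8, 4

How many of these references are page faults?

10

7: fault, frames [7]
4: fault, frames [7, 4]
7: hit
0: fault, evict 4, frames [7, 0]
7: hit
4: fault, evict 0, frames [7, 4]
0: fault, evict 7, frames [4, 0]
7: fault, evict 4, frames [0, 7]
4: fault, evict 0, frames [7, 4]
0: fault, evict 7, frames [4, 0]
8: fault, evict 4, frames [0, 8]
4: fault, evict 0, frames [8, 4]
Page faults: 10.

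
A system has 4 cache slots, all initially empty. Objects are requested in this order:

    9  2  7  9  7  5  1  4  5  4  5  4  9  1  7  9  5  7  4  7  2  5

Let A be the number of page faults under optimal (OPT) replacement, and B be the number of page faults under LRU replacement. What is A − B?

Under OPT: F F F . . F F F . . . . . . F . . . . . F . → 8 faults.
Under LRU: F F F . . F F F . . . . F . F . F . F . F . → 11 faults.
A − B = 8 − 11 = -3.

-3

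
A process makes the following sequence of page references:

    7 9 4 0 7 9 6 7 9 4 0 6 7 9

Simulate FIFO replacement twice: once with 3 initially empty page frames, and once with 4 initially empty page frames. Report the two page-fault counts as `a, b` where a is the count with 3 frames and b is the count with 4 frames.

11, 12

3 frames: F F F F F F F . . F F . F F → 11 faults.
4 frames: F F F F . . F F F F F F F F → 12 faults.
12 > 11: adding a frame increased faults — Belady's anomaly.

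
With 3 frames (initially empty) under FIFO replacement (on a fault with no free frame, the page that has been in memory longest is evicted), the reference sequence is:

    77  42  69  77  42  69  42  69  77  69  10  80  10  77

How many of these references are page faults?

6

77 → fault, frames (77)
42 → fault, frames (77 42)
69 → fault, frames (77 42 69)
77 → hit
42 → hit
69 → hit
42 → hit
69 → hit
77 → hit
69 → hit
10 → fault, evict 77, frames (42 69 10)
80 → fault, evict 42, frames (69 10 80)
10 → hit
77 → fault, evict 69, frames (10 80 77)
Page faults: 6.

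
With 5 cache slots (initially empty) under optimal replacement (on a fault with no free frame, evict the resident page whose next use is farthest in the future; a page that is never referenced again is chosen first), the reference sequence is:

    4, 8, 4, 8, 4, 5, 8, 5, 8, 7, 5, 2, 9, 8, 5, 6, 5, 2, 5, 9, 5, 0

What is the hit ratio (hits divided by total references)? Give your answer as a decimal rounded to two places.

4 → fault, frames {4}
8 → fault, frames {4,8}
4 → hit
8 → hit
4 → hit
5 → fault, frames {4,8,5}
8 → hit
5 → hit
8 → hit
7 → fault, frames {4,8,5,7}
5 → hit
2 → fault, frames {4,8,5,7,2}
9 → fault, evict 7, frames {4,8,5,2,9}
8 → hit
5 → hit
6 → fault, evict 8, frames {4,5,2,9,6}
5 → hit
2 → hit
5 → hit
9 → hit
5 → hit
0 → fault, evict 6, frames {4,5,2,9,0}
Hits: 14 of 22 references → 14/22 = 0.6364.

0.64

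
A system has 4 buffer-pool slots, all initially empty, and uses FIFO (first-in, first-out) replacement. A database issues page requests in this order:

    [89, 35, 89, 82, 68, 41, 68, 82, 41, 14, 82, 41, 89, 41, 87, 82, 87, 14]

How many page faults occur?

9

89: miss, frames {89}
35: miss, frames {89,35}
89: hit
82: miss, frames {89,35,82}
68: miss, frames {89,35,82,68}
41: miss, evict 89, frames {35,82,68,41}
68: hit
82: hit
41: hit
14: miss, evict 35, frames {82,68,41,14}
82: hit
41: hit
89: miss, evict 82, frames {68,41,14,89}
41: hit
87: miss, evict 68, frames {41,14,89,87}
82: miss, evict 41, frames {14,89,87,82}
87: hit
14: hit
Page faults: 9.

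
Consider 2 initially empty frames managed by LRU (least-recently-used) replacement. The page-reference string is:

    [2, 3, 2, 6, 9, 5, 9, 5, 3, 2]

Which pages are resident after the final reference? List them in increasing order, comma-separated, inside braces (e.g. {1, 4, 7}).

{2, 3}

2 -> fault, frames {2}
3 -> fault, frames {2,3}
2 -> hit
6 -> fault, evict 3, frames {2,6}
9 -> fault, evict 2, frames {6,9}
5 -> fault, evict 6, frames {9,5}
9 -> hit
5 -> hit
3 -> fault, evict 9, frames {5,3}
2 -> fault, evict 5, frames {3,2}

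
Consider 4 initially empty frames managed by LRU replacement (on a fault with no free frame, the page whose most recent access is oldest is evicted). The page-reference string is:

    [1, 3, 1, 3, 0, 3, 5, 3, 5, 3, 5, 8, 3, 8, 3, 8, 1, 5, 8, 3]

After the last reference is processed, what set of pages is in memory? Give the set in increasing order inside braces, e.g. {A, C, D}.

{1, 3, 5, 8}

1 → fault, frames [1]
3 → fault, frames [1, 3]
1 → hit
3 → hit
0 → fault, frames [1, 3, 0]
3 → hit
5 → fault, frames [1, 0, 3, 5]
3 → hit
5 → hit
3 → hit
5 → hit
8 → fault, evict 1, frames [0, 3, 5, 8]
3 → hit
8 → hit
3 → hit
8 → hit
1 → fault, evict 0, frames [5, 3, 8, 1]
5 → hit
8 → hit
3 → hit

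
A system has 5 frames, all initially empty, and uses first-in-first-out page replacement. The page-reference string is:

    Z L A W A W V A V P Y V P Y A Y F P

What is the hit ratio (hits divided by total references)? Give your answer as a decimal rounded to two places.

0.56

Z → miss, frames {Z}
L → miss, frames {Z,L}
A → miss, frames {Z,L,A}
W → miss, frames {Z,L,A,W}
A → hit
W → hit
V → miss, frames {Z,L,A,W,V}
A → hit
V → hit
P → miss, evict Z, frames {L,A,W,V,P}
Y → miss, evict L, frames {A,W,V,P,Y}
V → hit
P → hit
Y → hit
A → hit
Y → hit
F → miss, evict A, frames {W,V,P,Y,F}
P → hit
Hits: 10 of 18 references → 10/18 = 0.5556.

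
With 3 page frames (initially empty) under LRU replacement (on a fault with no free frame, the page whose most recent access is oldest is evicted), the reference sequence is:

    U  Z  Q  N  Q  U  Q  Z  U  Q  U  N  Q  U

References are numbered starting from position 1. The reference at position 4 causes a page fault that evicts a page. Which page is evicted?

U

pos 1: U → miss, frames [U]
pos 2: Z → miss, frames [U, Z]
pos 3: Q → miss, frames [U, Z, Q]
pos 4: N → miss, evict U, frames [Z, Q, N]
At position 4, page U is evicted.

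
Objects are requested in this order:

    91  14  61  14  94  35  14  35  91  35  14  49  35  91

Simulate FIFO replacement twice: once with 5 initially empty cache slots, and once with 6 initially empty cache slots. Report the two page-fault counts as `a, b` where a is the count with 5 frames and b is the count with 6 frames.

5 frames: F F F . F F . . . . . F . F → 7 faults.
6 frames: F F F . F F . . . . . F . . → 6 faults.
6 < 7: adding a frame reduced faults, as is typical.

7, 6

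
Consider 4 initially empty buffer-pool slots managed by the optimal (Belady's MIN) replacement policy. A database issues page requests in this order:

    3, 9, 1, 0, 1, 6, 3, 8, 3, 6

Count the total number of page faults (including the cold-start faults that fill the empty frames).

3 -> fault, frames [3]
9 -> fault, frames [3, 9]
1 -> fault, frames [3, 9, 1]
0 -> fault, frames [3, 9, 1, 0]
1 -> hit
6 -> fault, evict 0, frames [3, 9, 1, 6]
3 -> hit
8 -> fault, evict 1, frames [3, 9, 6, 8]
3 -> hit
6 -> hit
Page faults: 6.

6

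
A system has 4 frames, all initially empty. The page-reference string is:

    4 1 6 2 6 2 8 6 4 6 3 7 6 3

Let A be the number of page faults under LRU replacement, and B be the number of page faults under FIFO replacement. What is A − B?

-1

Under LRU: F F F F . . F . F . F F . . → 8 faults.
Under FIFO: F F F F . . F . F . F F F . → 9 faults.
A − B = 8 − 9 = -1.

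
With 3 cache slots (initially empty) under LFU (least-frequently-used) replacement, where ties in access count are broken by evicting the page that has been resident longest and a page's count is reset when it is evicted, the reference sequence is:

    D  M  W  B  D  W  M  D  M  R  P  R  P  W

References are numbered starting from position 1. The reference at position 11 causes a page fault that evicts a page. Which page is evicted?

pos 1: D: miss, frames (D)
pos 2: M: miss, frames (D M)
pos 3: W: miss, frames (D M W)
pos 4: B: miss, evict D, frames (M W B)
pos 5: D: miss, evict M, frames (W B D)
pos 6: W: hit
pos 7: M: miss, evict B, frames (W D M)
pos 8: D: hit
pos 9: M: hit
pos 10: R: miss, evict W, frames (D M R)
pos 11: P: miss, evict R, frames (D M P)
At position 11, page R is evicted.

R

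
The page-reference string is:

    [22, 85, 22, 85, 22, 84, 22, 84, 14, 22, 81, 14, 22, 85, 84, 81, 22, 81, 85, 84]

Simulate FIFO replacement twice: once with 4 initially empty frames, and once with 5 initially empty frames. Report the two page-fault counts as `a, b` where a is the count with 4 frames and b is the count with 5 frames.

8, 5

4 frames: F F . . . F . . F . F . F F F . . . . . → 8 faults.
5 frames: F F . . . F . . F . F . . . . . . . . . → 5 faults.
5 < 8: adding a frame reduced faults, as is typical.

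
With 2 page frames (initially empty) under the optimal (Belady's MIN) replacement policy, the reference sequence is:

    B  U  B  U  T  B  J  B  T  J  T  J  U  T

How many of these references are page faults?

6

B → fault, frames [B]
U → fault, frames [B, U]
B → hit
U → hit
T → fault, evict U, frames [B, T]
B → hit
J → fault, evict T, frames [B, J]
B → hit
T → fault, evict B, frames [J, T]
J → hit
T → hit
J → hit
U → fault, evict J, frames [T, U]
T → hit
Page faults: 6.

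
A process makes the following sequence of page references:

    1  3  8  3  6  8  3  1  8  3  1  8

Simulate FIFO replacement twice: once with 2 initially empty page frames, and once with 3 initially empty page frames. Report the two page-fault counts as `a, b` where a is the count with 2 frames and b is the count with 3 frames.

2 frames: F F F . F . F F F F F F → 10 faults.
3 frames: F F F . F . . F . F . F → 7 faults.
7 < 10: adding a frame reduced faults, as is typical.

10, 7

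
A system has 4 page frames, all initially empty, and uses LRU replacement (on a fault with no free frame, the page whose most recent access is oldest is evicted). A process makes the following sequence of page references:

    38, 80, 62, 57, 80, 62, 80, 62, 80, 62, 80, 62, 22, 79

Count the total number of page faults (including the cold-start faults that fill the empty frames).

6

38 -> fault, frames {38}
80 -> fault, frames {38,80}
62 -> fault, frames {38,80,62}
57 -> fault, frames {38,80,62,57}
80 -> hit
62 -> hit
80 -> hit
62 -> hit
80 -> hit
62 -> hit
80 -> hit
62 -> hit
22 -> fault, evict 38, frames {57,80,62,22}
79 -> fault, evict 57, frames {80,62,22,79}
Page faults: 6.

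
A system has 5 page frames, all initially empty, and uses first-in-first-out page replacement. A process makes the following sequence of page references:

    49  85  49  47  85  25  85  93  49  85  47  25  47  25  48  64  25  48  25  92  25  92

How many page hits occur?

14

49 → fault, frames {49}
85 → fault, frames {49,85}
49 → hit
47 → fault, frames {49,85,47}
85 → hit
25 → fault, frames {49,85,47,25}
85 → hit
93 → fault, frames {49,85,47,25,93}
49 → hit
85 → hit
47 → hit
25 → hit
47 → hit
25 → hit
48 → fault, evict 49, frames {85,47,25,93,48}
64 → fault, evict 85, frames {47,25,93,48,64}
25 → hit
48 → hit
25 → hit
92 → fault, evict 47, frames {25,93,48,64,92}
25 → hit
92 → hit
Hits: 14.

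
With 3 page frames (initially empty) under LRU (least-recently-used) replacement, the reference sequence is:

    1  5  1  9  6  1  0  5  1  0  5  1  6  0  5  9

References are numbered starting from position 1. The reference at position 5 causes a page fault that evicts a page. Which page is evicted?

pos 1: 1 → fault, frames [1]
pos 2: 5 → fault, frames [1, 5]
pos 3: 1 → hit
pos 4: 9 → fault, frames [5, 1, 9]
pos 5: 6 → fault, evict 5, frames [1, 9, 6]
At position 5, page 5 is evicted.

5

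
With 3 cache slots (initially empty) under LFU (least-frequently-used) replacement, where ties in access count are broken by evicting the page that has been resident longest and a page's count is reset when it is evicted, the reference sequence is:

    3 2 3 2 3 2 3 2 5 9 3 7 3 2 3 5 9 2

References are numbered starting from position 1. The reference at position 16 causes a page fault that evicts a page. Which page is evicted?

pos 1: 3 → fault, frames (3)
pos 2: 2 → fault, frames (3 2)
pos 3: 3 → hit
pos 4: 2 → hit
pos 5: 3 → hit
pos 6: 2 → hit
pos 7: 3 → hit
pos 8: 2 → hit
pos 9: 5 → fault, frames (3 2 5)
pos 10: 9 → fault, evict 5, frames (3 2 9)
pos 11: 3 → hit
pos 12: 7 → fault, evict 9, frames (3 2 7)
pos 13: 3 → hit
pos 14: 2 → hit
pos 15: 3 → hit
pos 16: 5 → fault, evict 7, frames (3 2 5)
At position 16, page 7 is evicted.

7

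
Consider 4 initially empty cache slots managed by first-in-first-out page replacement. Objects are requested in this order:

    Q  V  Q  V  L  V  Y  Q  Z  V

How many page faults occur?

Q → fault, frames [Q]
V → fault, frames [Q, V]
Q → hit
V → hit
L → fault, frames [Q, V, L]
V → hit
Y → fault, frames [Q, V, L, Y]
Q → hit
Z → fault, evict Q, frames [V, L, Y, Z]
V → hit
Page faults: 5.

5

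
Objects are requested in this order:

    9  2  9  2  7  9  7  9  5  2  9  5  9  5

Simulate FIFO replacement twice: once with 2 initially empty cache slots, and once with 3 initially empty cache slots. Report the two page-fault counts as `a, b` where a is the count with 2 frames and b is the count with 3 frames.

8, 5

2 frames: F F . . F F . . F F F F . . → 8 faults.
3 frames: F F . . F . . . F . F . . . → 5 faults.
5 < 8: adding a frame reduced faults, as is typical.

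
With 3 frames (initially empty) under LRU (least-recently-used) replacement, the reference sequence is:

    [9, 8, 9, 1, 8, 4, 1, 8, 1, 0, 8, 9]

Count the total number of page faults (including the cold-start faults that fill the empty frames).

9: fault, frames [9]
8: fault, frames [9, 8]
9: hit
1: fault, frames [8, 9, 1]
8: hit
4: fault, evict 9, frames [1, 8, 4]
1: hit
8: hit
1: hit
0: fault, evict 4, frames [8, 1, 0]
8: hit
9: fault, evict 1, frames [0, 8, 9]
Page faults: 6.

6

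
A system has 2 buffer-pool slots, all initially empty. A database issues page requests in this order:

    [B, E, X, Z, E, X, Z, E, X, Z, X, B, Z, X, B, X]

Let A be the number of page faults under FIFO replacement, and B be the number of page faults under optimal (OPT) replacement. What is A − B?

3

Under FIFO: F F F F F F F F F F . F . F . . → 12 faults.
Under OPT: F F F F . F . F . F . F . F . . → 9 faults.
A − B = 12 − 9 = 3.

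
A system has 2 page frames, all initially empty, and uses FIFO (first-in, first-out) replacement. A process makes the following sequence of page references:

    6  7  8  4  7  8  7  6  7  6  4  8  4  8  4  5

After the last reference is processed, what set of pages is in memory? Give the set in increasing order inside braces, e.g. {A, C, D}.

6 → miss, frames (6)
7 → miss, frames (6 7)
8 → miss, evict 6, frames (7 8)
4 → miss, evict 7, frames (8 4)
7 → miss, evict 8, frames (4 7)
8 → miss, evict 4, frames (7 8)
7 → hit
6 → miss, evict 7, frames (8 6)
7 → miss, evict 8, frames (6 7)
6 → hit
4 → miss, evict 6, frames (7 4)
8 → miss, evict 7, frames (4 8)
4 → hit
8 → hit
4 → hit
5 → miss, evict 4, frames (8 5)

{5, 8}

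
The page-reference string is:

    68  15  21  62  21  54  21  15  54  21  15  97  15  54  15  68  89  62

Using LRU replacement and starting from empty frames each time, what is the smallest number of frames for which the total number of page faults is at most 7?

f=1: 18 faults
f=2: 14 faults
f=3: 11 faults
f=4: 9 faults
f=5: 9 faults
f=6: 8 faults
f=7: 7 faults
Smallest f with faults ≤ 7 is 7.

7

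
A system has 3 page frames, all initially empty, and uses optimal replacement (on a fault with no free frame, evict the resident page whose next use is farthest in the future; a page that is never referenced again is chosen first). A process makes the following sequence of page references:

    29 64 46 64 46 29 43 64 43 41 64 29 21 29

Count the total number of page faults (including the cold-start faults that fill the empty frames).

6

29 -> fault, frames {29}
64 -> fault, frames {29,64}
46 -> fault, frames {29,64,46}
64 -> hit
46 -> hit
29 -> hit
43 -> fault, evict 46, frames {29,64,43}
64 -> hit
43 -> hit
41 -> fault, evict 43, frames {29,64,41}
64 -> hit
29 -> hit
21 -> fault, evict 41, frames {29,64,21}
29 -> hit
Page faults: 6.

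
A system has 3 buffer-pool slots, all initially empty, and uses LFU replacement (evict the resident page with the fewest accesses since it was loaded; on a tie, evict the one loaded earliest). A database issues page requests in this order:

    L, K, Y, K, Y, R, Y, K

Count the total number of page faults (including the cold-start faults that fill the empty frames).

L: fault, frames (L)
K: fault, frames (L K)
Y: fault, frames (L K Y)
K: hit
Y: hit
R: fault, evict L, frames (K Y R)
Y: hit
K: hit
Page faults: 4.

4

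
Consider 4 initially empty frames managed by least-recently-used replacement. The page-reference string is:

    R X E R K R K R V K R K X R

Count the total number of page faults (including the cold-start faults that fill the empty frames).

R → miss, frames (R)
X → miss, frames (R X)
E → miss, frames (R X E)
R → hit
K → miss, frames (X E R K)
R → hit
K → hit
R → hit
V → miss, evict X, frames (E K R V)
K → hit
R → hit
K → hit
X → miss, evict E, frames (V R K X)
R → hit
Page faults: 6.

6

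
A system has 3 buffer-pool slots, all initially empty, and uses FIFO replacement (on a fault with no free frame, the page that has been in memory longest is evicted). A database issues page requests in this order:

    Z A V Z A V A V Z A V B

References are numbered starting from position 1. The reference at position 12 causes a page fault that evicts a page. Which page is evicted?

Z

pos 1: Z: miss, frames [Z]
pos 2: A: miss, frames [Z, A]
pos 3: V: miss, frames [Z, A, V]
pos 4: Z: hit
pos 5: A: hit
pos 6: V: hit
pos 7: A: hit
pos 8: V: hit
pos 9: Z: hit
pos 10: A: hit
pos 11: V: hit
pos 12: B: miss, evict Z, frames [A, V, B]
At position 12, page Z is evicted.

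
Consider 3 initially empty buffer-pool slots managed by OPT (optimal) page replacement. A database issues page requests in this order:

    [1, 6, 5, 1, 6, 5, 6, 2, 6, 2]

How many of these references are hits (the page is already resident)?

6

1 → miss, frames {1}
6 → miss, frames {1,6}
5 → miss, frames {1,6,5}
1 → hit
6 → hit
5 → hit
6 → hit
2 → miss, evict 5, frames {1,6,2}
6 → hit
2 → hit
Hits: 6.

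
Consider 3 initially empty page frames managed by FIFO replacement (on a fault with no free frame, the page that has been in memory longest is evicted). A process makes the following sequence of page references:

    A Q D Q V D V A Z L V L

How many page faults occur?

8

A -> miss, frames [A]
Q -> miss, frames [A, Q]
D -> miss, frames [A, Q, D]
Q -> hit
V -> miss, evict A, frames [Q, D, V]
D -> hit
V -> hit
A -> miss, evict Q, frames [D, V, A]
Z -> miss, evict D, frames [V, A, Z]
L -> miss, evict V, frames [A, Z, L]
V -> miss, evict A, frames [Z, L, V]
L -> hit
Page faults: 8.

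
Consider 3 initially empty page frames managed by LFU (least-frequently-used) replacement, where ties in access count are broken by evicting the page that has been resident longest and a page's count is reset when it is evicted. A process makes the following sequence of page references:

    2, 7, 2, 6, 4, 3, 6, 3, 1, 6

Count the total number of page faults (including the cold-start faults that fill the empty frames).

8

2: fault, frames {2}
7: fault, frames {2,7}
2: hit
6: fault, frames {2,7,6}
4: fault, evict 7, frames {2,6,4}
3: fault, evict 6, frames {2,4,3}
6: fault, evict 4, frames {2,3,6}
3: hit
1: fault, evict 6, frames {2,3,1}
6: fault, evict 1, frames {2,3,6}
Page faults: 8.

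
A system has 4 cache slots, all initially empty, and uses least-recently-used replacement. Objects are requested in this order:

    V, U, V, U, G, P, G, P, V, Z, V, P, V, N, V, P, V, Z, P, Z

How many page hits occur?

14

V -> fault, frames [V]
U -> fault, frames [V, U]
V -> hit
U -> hit
G -> fault, frames [V, U, G]
P -> fault, frames [V, U, G, P]
G -> hit
P -> hit
V -> hit
Z -> fault, evict U, frames [G, P, V, Z]
V -> hit
P -> hit
V -> hit
N -> fault, evict G, frames [Z, P, V, N]
V -> hit
P -> hit
V -> hit
Z -> hit
P -> hit
Z -> hit
Hits: 14.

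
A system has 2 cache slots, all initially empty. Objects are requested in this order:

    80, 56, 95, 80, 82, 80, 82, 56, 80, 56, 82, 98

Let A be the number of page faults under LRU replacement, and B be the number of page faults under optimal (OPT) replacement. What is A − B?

2

Under LRU: F F F F F . . F F . F F → 9 faults.
Under OPT: F F F . F . . F . . F F → 7 faults.
A − B = 9 − 7 = 2.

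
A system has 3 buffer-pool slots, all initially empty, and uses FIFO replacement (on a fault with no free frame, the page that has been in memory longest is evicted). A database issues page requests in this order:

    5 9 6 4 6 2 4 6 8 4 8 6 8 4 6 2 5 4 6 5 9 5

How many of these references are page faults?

5 -> fault, frames {5}
9 -> fault, frames {5,9}
6 -> fault, frames {5,9,6}
4 -> fault, evict 5, frames {9,6,4}
6 -> hit
2 -> fault, evict 9, frames {6,4,2}
4 -> hit
6 -> hit
8 -> fault, evict 6, frames {4,2,8}
4 -> hit
8 -> hit
6 -> fault, evict 4, frames {2,8,6}
8 -> hit
4 -> fault, evict 2, frames {8,6,4}
6 -> hit
2 -> fault, evict 8, frames {6,4,2}
5 -> fault, evict 6, frames {4,2,5}
4 -> hit
6 -> fault, evict 4, frames {2,5,6}
5 -> hit
9 -> fault, evict 2, frames {5,6,9}
5 -> hit
Page faults: 12.

12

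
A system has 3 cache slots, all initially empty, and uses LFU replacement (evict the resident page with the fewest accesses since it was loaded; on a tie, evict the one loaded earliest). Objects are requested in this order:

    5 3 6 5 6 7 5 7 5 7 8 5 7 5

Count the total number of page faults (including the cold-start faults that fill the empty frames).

5: fault, frames (5)
3: fault, frames (5 3)
6: fault, frames (5 3 6)
5: hit
6: hit
7: fault, evict 3, frames (5 6 7)
5: hit
7: hit
5: hit
7: hit
8: fault, evict 6, frames (5 7 8)
5: hit
7: hit
5: hit
Page faults: 5.

5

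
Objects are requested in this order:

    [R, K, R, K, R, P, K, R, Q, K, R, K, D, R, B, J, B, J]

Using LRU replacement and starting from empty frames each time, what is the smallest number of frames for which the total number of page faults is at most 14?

f=1: 18 faults
f=2: 12 faults
f=3: 7 faults
f=4: 7 faults
f=5: 7 faults
f=6: 7 faults
f=7: 7 faults
Smallest f with faults ≤ 14 is 2.

2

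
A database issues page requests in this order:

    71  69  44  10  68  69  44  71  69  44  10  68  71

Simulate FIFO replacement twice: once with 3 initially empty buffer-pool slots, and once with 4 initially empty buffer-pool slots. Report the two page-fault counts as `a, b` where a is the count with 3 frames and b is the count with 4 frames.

3 frames: F F F F F F F F . . F F . → 10 faults.
4 frames: F F F F F . . F F F F F F → 11 faults.
11 > 10: adding a frame increased faults — Belady's anomaly.

10, 11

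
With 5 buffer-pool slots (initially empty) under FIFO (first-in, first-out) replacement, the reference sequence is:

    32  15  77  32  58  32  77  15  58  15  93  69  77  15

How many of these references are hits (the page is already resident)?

8

32 → fault, frames {32}
15 → fault, frames {32,15}
77 → fault, frames {32,15,77}
32 → hit
58 → fault, frames {32,15,77,58}
32 → hit
77 → hit
15 → hit
58 → hit
15 → hit
93 → fault, frames {32,15,77,58,93}
69 → fault, evict 32, frames {15,77,58,93,69}
77 → hit
15 → hit
Hits: 8.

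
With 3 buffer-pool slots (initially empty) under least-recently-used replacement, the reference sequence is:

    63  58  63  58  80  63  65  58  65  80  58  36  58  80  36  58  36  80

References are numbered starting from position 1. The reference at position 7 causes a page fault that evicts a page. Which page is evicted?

58

pos 1: 63 → fault, frames (63)
pos 2: 58 → fault, frames (63 58)
pos 3: 63 → hit
pos 4: 58 → hit
pos 5: 80 → fault, frames (63 58 80)
pos 6: 63 → hit
pos 7: 65 → fault, evict 58, frames (80 63 65)
At position 7, page 58 is evicted.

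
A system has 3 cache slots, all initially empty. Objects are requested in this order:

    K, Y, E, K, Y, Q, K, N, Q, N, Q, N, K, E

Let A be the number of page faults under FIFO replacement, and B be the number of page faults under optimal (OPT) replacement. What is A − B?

Under FIFO: F F F . . F F F . . . . . F → 7 faults.
Under OPT: F F F . . F . F . . . . . F → 6 faults.
A − B = 7 − 6 = 1.

1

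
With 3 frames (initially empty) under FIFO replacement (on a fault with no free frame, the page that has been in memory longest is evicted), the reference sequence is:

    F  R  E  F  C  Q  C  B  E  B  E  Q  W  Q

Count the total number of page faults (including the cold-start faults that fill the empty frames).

9

F → fault, frames (F)
R → fault, frames (F R)
E → fault, frames (F R E)
F → hit
C → fault, evict F, frames (R E C)
Q → fault, evict R, frames (E C Q)
C → hit
B → fault, evict E, frames (C Q B)
E → fault, evict C, frames (Q B E)
B → hit
E → hit
Q → hit
W → fault, evict Q, frames (B E W)
Q → fault, evict B, frames (E W Q)
Page faults: 9.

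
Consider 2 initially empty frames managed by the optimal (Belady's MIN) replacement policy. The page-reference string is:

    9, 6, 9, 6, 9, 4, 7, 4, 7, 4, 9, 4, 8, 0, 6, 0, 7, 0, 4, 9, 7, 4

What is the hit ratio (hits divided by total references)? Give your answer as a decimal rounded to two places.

0.45

9 → fault, frames [9]
6 → fault, frames [9, 6]
9 → hit
6 → hit
9 → hit
4 → fault, evict 6, frames [9, 4]
7 → fault, evict 9, frames [4, 7]
4 → hit
7 → hit
4 → hit
9 → fault, evict 7, frames [4, 9]
4 → hit
8 → fault, evict 9, frames [4, 8]
0 → fault, evict 8, frames [4, 0]
6 → fault, evict 4, frames [0, 6]
0 → hit
7 → fault, evict 6, frames [0, 7]
0 → hit
4 → fault, evict 0, frames [7, 4]
9 → fault, evict 4, frames [7, 9]
7 → hit
4 → fault, evict 9, frames [7, 4]
Hits: 10 of 22 references → 10/22 = 0.4545.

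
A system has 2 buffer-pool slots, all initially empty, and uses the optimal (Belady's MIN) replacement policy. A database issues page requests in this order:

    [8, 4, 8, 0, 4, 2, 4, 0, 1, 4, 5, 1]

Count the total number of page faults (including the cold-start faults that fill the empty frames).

8 -> miss, frames (8)
4 -> miss, frames (8 4)
8 -> hit
0 -> miss, evict 8, frames (4 0)
4 -> hit
2 -> miss, evict 0, frames (4 2)
4 -> hit
0 -> miss, evict 2, frames (4 0)
1 -> miss, evict 0, frames (4 1)
4 -> hit
5 -> miss, evict 4, frames (1 5)
1 -> hit
Page faults: 7.

7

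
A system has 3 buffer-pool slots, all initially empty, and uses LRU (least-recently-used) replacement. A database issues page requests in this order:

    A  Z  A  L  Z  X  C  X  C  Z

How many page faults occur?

5

A -> miss, frames {A}
Z -> miss, frames {A,Z}
A -> hit
L -> miss, frames {Z,A,L}
Z -> hit
X -> miss, evict A, frames {L,Z,X}
C -> miss, evict L, frames {Z,X,C}
X -> hit
C -> hit
Z -> hit
Page faults: 5.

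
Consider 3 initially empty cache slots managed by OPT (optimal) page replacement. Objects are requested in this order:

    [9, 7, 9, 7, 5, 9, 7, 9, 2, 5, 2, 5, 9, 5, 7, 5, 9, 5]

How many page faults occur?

9 -> fault, frames (9)
7 -> fault, frames (9 7)
9 -> hit
7 -> hit
5 -> fault, frames (9 7 5)
9 -> hit
7 -> hit
9 -> hit
2 -> fault, evict 7, frames (9 5 2)
5 -> hit
2 -> hit
5 -> hit
9 -> hit
5 -> hit
7 -> fault, evict 2, frames (9 5 7)
5 -> hit
9 -> hit
5 -> hit
Page faults: 5.

5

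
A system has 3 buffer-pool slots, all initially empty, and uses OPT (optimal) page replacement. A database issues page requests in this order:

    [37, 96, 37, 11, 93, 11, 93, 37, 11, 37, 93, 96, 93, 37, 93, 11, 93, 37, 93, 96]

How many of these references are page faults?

37: fault, frames [37]
96: fault, frames [37, 96]
37: hit
11: fault, frames [37, 96, 11]
93: fault, evict 96, frames [37, 11, 93]
11: hit
93: hit
37: hit
11: hit
37: hit
93: hit
96: fault, evict 11, frames [37, 93, 96]
93: hit
37: hit
93: hit
11: fault, evict 96, frames [37, 93, 11]
93: hit
37: hit
93: hit
96: fault, evict 11, frames [37, 93, 96]
Page faults: 7.

7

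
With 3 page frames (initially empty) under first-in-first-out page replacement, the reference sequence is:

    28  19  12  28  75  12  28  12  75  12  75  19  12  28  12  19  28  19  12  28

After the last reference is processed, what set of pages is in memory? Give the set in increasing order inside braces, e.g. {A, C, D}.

28: miss, frames {28}
19: miss, frames {28,19}
12: miss, frames {28,19,12}
28: hit
75: miss, evict 28, frames {19,12,75}
12: hit
28: miss, evict 19, frames {12,75,28}
12: hit
75: hit
12: hit
75: hit
19: miss, evict 12, frames {75,28,19}
12: miss, evict 75, frames {28,19,12}
28: hit
12: hit
19: hit
28: hit
19: hit
12: hit
28: hit

{12, 19, 28}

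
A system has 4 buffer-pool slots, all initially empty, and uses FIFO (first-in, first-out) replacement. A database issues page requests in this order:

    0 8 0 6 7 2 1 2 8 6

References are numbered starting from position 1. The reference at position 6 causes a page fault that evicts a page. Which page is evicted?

0

pos 1: 0 -> miss, frames [0]
pos 2: 8 -> miss, frames [0, 8]
pos 3: 0 -> hit
pos 4: 6 -> miss, frames [0, 8, 6]
pos 5: 7 -> miss, frames [0, 8, 6, 7]
pos 6: 2 -> miss, evict 0, frames [8, 6, 7, 2]
At position 6, page 0 is evicted.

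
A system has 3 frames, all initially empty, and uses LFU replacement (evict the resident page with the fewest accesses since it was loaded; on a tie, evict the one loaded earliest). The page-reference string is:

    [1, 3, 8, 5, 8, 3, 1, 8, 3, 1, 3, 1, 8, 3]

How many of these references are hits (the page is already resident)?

9

1 -> miss, frames [1]
3 -> miss, frames [1, 3]
8 -> miss, frames [1, 3, 8]
5 -> miss, evict 1, frames [3, 8, 5]
8 -> hit
3 -> hit
1 -> miss, evict 5, frames [3, 8, 1]
8 -> hit
3 -> hit
1 -> hit
3 -> hit
1 -> hit
8 -> hit
3 -> hit
Hits: 9.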